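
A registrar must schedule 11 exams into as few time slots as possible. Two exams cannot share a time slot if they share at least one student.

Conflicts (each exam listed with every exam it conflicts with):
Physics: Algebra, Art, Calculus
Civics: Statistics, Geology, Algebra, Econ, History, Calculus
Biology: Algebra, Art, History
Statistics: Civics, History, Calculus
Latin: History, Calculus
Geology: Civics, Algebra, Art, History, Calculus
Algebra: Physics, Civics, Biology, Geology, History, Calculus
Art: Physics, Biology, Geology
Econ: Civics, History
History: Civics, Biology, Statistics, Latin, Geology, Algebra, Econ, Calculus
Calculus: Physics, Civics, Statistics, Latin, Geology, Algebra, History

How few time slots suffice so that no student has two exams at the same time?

5

Civics, Geology, Algebra, History, Calculus are mutually in conflict, so at least 5 time slots are needed.
Using 5 time slots: Physics=1, Civics=3, Biology=3, Statistics=4, Latin=3, Geology=5, Algebra=4, Art=2, Econ=2, History=1, Calculus=2. Each listed conflict is separated.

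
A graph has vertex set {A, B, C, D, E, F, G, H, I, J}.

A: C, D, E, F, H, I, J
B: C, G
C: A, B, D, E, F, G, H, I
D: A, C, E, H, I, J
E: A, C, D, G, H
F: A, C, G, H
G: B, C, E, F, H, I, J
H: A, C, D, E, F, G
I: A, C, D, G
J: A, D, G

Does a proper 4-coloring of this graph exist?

No

A, C, D, E, H are mutually adjacent (a clique of size 5), so at least 5 colors are needed.
So 4 colors are not enough.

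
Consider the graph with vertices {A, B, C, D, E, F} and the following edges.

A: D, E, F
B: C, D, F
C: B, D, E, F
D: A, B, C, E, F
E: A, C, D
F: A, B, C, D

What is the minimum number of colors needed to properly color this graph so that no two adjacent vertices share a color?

B, C, D, F are mutually adjacent (a clique of size 4), so at least 4 colors are needed.
A valid assignment using 4 colors: A=3, B=4, C=3, D=1, E=2, F=2. Every edge joins two different colors.

4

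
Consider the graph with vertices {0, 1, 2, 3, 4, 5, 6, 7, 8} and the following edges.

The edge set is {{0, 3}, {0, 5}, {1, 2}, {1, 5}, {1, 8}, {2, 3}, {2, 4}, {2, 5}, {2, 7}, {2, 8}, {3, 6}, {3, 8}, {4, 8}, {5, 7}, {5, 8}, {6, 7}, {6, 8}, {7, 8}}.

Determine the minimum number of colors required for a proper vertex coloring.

1, 2, 5, 8 form a clique, so at least 4 colors are needed.
4 colors suffice: 0=red, 1=yellow, 2=blue, 3=green, 4=green, 5=green, 6=blue, 7=yellow, 8=red. Every edge joins two different colors.

4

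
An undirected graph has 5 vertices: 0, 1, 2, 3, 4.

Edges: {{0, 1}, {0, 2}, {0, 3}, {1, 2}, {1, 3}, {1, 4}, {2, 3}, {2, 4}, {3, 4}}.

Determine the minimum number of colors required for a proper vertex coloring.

1, 2, 3, 4 are mutually adjacent (a clique of size 4), so at least 4 colors are needed.
4 colors suffice: color red → {3}; color blue → {2}; color green → {1}; color yellow → {0, 4}. No two adjacent vertices share a color.

4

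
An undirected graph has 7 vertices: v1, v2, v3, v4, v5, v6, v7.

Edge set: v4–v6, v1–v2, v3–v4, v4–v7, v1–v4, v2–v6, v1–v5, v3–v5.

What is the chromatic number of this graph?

2

v1 and v5 are adjacent, so at least 2 colors are needed.
A valid assignment using 2 colors: v1=2, v2=1, v3=2, v4=1, v5=1, v6=2, v7=2. Each edge has distinct colors on its endpoints.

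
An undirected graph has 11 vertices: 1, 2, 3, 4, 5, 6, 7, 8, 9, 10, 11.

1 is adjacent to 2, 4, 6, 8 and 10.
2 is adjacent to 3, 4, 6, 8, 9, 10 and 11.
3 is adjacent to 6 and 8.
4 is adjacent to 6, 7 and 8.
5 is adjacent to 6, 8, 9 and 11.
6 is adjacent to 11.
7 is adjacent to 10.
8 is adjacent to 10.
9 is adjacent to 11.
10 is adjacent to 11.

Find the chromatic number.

1, 2, 8, 10 are mutually adjacent (a clique of size 4), so at least 4 colors are needed.
4 colors suffice: color a → {2, 5, 7}; color b → {6, 8, 9}; color c → {1, 3, 11}; color d → {4, 10}. Each edge has distinct colors on its endpoints.

4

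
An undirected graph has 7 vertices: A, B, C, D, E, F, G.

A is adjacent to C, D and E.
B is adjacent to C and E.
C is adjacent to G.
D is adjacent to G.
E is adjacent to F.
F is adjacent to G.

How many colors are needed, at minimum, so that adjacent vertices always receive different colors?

3

The cycle G-D-A-E-F-G has odd length 5, so it cannot be 2-colored; at least 3 colors are needed.
3 colors suffice: A=1, B=1, C=2, D=2, E=2, F=3, G=1. Every edge joins two different colors.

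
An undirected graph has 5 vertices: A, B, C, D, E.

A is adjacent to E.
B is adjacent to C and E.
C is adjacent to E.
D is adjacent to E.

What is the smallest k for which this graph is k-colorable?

B, C, E are pairwise adjacent, so at least 3 colors are needed.
One proper 3-coloring: A=2, B=3, C=2, D=2, E=1. Each edge has distinct colors on its endpoints.

3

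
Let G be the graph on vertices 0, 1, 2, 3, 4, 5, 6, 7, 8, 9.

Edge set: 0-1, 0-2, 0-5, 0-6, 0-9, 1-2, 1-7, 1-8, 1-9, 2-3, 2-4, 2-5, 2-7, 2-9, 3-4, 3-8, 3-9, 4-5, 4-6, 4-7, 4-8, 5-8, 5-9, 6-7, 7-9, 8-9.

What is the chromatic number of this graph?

1, 2, 7, 9 are mutually adjacent (a clique of size 4), so at least 4 colors are needed.
4 colors suffice: color red → {2, 6, 8}; color blue → {4, 9}; color green → {0, 3, 7}; color yellow → {1, 5}. No two adjacent vertices share a color.

4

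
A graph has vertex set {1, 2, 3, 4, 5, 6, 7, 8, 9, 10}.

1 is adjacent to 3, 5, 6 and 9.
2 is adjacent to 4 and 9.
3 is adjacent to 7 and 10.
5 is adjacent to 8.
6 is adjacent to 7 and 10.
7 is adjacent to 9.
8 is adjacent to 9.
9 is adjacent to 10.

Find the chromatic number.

1 and 9 are adjacent, so at least 2 colors are needed.
A valid assignment using 2 colors: 1=blue, 2=blue, 3=red, 4=red, 5=red, 6=red, 7=blue, 8=blue, 9=red, 10=blue. Each edge has distinct colors on its endpoints.

2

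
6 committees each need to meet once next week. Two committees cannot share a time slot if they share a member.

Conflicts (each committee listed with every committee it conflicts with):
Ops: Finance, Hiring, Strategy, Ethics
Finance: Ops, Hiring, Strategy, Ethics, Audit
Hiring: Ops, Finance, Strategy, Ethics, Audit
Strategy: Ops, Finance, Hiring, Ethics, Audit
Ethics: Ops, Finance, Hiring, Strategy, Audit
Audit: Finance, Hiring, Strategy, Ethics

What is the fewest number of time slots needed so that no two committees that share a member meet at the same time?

Ops, Finance, Hiring, Strategy, Ethics pairwise conflict, so at least 5 time slots are needed.
A valid assignment using 5 time slots: Ops=5, Finance=1, Hiring=2, Strategy=4, Ethics=3, Audit=5. Every pair that conflicts lands in different time slots.

5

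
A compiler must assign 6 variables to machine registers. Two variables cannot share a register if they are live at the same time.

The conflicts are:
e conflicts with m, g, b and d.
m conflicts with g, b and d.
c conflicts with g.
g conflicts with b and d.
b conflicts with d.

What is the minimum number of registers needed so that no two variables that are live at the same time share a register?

5

e, m, g, b, d all conflict with each other, so at least 5 registers are needed.
5 registers suffice: register 1 → {g}; register 2 → {c, d}; register 3 → {m}; register 4 → {e}; register 5 → {b}. Each listed conflict is separated.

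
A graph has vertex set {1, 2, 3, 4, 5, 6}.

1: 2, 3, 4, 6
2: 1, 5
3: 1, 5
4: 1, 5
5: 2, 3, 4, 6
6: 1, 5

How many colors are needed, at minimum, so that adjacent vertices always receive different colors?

2

1 and 4 are adjacent, so at least 2 colors are needed.
2 colors suffice: color red → {1, 5}; color blue → {2, 3, 4, 6}. Each edge has distinct colors on its endpoints.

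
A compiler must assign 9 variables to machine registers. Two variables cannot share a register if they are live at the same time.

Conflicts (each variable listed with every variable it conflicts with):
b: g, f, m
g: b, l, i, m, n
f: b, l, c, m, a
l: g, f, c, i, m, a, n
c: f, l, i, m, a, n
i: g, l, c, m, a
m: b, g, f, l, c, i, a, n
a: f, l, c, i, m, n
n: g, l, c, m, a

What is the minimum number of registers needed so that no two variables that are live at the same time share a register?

5

l, c, m, a, n pairwise conflict, so at least 5 registers are needed.
5 registers suffice: register 1 → {m}; register 2 → {b, l}; register 3 → {g, a}; register 4 → {c}; register 5 → {f, i, n}. Every pair that conflicts lands in different registers.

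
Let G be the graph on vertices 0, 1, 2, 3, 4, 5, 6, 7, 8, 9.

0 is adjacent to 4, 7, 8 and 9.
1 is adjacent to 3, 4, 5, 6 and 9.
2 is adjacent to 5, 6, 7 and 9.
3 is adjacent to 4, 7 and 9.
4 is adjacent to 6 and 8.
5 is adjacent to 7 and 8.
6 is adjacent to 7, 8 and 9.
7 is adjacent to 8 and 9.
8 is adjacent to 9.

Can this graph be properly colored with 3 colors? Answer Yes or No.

2, 6, 7, 9 are mutually adjacent (a clique of size 4), so at least 4 colors are needed.
So 3 colors are not enough.

No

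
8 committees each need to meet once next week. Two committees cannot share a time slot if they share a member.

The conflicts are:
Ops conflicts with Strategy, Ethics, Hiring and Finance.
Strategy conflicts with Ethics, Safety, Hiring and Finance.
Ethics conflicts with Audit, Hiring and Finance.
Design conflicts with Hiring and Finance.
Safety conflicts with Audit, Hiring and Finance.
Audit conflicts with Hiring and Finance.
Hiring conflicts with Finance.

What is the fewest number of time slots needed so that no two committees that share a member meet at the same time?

Ops, Strategy, Ethics, Hiring, Finance are mutually in conflict, so at least 5 time slots are needed.
5 time slots suffice: time slot 1 → {Finance}; time slot 2 → {Hiring}; time slot 3 → {Ethics, Design, Safety}; time slot 4 → {Strategy, Audit}; time slot 5 → {Ops}. Each listed conflict is separated.

5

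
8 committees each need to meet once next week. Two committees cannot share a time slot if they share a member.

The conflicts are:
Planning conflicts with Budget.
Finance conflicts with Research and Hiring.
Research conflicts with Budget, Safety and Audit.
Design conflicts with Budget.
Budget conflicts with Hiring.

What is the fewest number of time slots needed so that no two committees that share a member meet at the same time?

Budget and Hiring conflict, so at least 2 time slots are needed.
2 time slots suffice: Planning=2, Finance=1, Research=2, Design=2, Budget=1, Hiring=2, Safety=1, Audit=1. Every pair that conflicts lands in different time slots.

2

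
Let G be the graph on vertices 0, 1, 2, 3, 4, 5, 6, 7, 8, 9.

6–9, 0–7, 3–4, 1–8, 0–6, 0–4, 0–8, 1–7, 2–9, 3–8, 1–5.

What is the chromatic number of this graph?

1 and 5 are adjacent, so at least 2 colors are needed.
2 colors suffice: 0=a, 1=a, 2=b, 3=a, 4=b, 5=b, 6=b, 7=b, 8=b, 9=a. Each edge has distinct colors on its endpoints.

2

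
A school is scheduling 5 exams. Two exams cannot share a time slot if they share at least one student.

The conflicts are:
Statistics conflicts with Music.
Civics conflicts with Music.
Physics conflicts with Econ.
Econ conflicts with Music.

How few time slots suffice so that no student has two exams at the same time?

2

Econ and Music conflict, so at least 2 time slots are needed.
Using 2 time slots: Statistics=2, Civics=2, Physics=1, Econ=2, Music=1. Each listed conflict is separated.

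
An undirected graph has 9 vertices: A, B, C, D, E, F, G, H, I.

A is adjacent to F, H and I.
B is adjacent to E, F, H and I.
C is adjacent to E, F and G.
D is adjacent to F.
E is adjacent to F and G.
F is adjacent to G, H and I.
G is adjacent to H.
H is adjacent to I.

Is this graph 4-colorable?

The chromatic number is 4. A, F, H, I are mutually adjacent (a clique of size 4), so at least 4 colors are needed.
4 colors suffice: color red → {F}; color blue → {D, E, H}; color green → {G, I}; color yellow → {A, B, C}.
That is already a proper 4-coloring.

Yes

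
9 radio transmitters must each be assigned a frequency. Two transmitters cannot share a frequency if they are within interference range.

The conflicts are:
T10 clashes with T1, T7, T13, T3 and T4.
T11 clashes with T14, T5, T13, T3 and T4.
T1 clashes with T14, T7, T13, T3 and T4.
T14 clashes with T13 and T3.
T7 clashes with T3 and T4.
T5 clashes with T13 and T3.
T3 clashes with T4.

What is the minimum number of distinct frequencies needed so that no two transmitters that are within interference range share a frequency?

T10, T1, T7, T3, T4 all conflict with each other, so at least 5 frequencies are needed.
Using 5 frequencies: T10=3, T11=2, T1=2, T14=3, T7=5, T5=3, T13=1, T3=1, T4=4. No two conflicting transmitters share a frequency.

5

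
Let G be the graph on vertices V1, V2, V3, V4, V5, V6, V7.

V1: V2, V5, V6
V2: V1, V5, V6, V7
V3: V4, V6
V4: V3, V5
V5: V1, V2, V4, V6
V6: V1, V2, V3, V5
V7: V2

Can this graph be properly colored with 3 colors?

V1, V2, V5, V6 are mutually adjacent (a clique of size 4), so at least 4 colors are needed.
So 3 colors are not enough.

No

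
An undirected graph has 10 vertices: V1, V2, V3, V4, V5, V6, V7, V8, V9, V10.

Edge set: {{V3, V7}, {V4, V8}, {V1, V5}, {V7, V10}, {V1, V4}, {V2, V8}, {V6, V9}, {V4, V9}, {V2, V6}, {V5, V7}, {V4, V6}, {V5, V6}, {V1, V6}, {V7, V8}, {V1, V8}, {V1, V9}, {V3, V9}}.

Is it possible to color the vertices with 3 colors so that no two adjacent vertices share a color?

No

V1, V4, V6, V9 are pairwise adjacent (a clique of size 4), so at least 4 colors are needed.
So 3 colors are not enough.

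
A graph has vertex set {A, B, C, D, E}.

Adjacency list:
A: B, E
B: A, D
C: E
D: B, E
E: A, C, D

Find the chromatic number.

D and E are adjacent, so at least 2 colors are needed.
2 colors suffice: color 1 → {B, E}; color 2 → {A, C, D}. No two adjacent vertices share a color.

2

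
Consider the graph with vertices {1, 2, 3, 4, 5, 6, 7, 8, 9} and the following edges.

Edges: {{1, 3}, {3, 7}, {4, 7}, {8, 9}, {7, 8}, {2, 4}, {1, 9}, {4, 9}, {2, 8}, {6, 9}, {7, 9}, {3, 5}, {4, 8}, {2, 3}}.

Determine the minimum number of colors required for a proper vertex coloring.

4, 7, 8, 9 are mutually adjacent (a clique of size 4), so at least 4 colors are needed.
4 colors suffice: 1=blue, 2=yellow, 3=red, 4=green, 5=blue, 6=blue, 7=yellow, 8=blue, 9=red. Every edge joins two different colors.

4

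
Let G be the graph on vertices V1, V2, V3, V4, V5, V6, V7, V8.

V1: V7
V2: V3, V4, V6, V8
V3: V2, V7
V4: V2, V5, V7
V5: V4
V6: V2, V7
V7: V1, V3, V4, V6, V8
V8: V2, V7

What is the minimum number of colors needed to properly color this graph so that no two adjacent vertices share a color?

2

V4 and V7 are adjacent, so at least 2 colors are needed.
One proper 2-coloring: V1=2, V2=1, V3=2, V4=2, V5=1, V6=2, V7=1, V8=2. Every edge joins two different colors.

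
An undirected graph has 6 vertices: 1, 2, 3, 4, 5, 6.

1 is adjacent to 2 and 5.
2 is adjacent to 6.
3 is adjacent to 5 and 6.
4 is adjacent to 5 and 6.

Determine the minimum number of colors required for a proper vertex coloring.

The cycle 5-4-6-2-1-5 has odd length 5, so it cannot be 2-colored; at least 3 colors are needed.
A valid assignment using 3 colors: 1=blue, 2=green, 3=blue, 4=blue, 5=red, 6=red. Every edge joins two different colors.

3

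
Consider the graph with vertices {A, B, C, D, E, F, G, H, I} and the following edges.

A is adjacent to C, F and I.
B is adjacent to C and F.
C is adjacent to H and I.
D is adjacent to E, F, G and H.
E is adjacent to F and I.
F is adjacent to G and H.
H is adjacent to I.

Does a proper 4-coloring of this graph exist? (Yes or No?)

The chromatic number is 3. C, H, I are mutually adjacent, so at least 3 colors are needed.
3 colors suffice: A=2, B=2, C=1, D=3, E=2, F=1, G=2, H=2, I=3.
Since 4 ≥ 3, a proper 4-coloring certainly exists.

Yes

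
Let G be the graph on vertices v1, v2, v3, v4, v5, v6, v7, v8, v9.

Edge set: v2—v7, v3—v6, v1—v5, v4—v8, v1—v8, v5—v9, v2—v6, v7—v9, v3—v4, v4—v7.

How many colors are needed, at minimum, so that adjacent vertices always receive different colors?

3

The cycle v2-v6-v3-v4-v7-v2 has odd length 5, so it cannot be 2-colored; at least 3 colors are needed.
3 colors suffice: v1=3, v2=3, v3=2, v4=1, v5=1, v6=1, v7=2, v8=2, v9=3. No two adjacent vertices share a color.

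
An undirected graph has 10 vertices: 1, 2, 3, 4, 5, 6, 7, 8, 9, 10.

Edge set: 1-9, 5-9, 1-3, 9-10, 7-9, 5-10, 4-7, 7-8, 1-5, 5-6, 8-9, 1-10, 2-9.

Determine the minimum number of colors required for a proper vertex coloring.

4

1, 5, 9, 10 are pairwise adjacent (a clique of size 4), so at least 4 colors are needed.
4 colors suffice: color red → {3, 4, 6, 9}; color blue → {2, 5, 7}; color green → {1, 8}; color yellow → {10}. No two adjacent vertices share a color.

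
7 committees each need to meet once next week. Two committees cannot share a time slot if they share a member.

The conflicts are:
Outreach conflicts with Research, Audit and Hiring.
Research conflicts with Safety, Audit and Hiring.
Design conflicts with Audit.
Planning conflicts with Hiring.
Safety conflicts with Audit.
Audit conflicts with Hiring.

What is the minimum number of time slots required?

4

Outreach, Research, Audit, Hiring pairwise conflict, so at least 4 time slots are needed.
4 time slots suffice: time slot 1 → {Planning, Audit}; time slot 2 → {Research, Design}; time slot 3 → {Safety, Hiring}; time slot 4 → {Outreach}. Every pair that conflicts lands in different time slots.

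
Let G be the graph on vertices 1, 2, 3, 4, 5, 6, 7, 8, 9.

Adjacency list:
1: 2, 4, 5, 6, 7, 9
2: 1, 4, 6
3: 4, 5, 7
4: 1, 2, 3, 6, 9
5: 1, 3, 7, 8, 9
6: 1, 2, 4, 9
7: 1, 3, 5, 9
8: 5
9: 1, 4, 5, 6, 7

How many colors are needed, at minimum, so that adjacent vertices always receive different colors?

4

1, 2, 4, 6 are mutually adjacent (a clique of size 4), so at least 4 colors are needed.
A valid assignment using 4 colors: 1=red, 2=green, 3=red, 4=blue, 5=blue, 6=yellow, 7=yellow, 8=red, 9=green. Each edge has distinct colors on its endpoints.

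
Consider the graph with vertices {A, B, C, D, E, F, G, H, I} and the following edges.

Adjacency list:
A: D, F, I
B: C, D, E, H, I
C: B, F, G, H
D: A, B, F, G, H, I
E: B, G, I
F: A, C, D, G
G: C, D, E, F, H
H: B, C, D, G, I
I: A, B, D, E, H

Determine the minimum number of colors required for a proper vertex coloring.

4

B, D, H, I are pairwise adjacent (a clique of size 4), so at least 4 colors are needed.
4 colors suffice: color red → {C, D, E}; color blue → {A, B, G}; color green → {F, I}; color yellow → {H}. Every edge joins two different colors.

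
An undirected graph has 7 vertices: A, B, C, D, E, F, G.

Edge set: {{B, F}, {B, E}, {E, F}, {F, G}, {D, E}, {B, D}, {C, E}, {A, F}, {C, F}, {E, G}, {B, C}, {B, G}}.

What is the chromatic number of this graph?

4

B, C, E, F form a clique, so at least 4 colors are needed.
4 colors suffice: color red → {A, E}; color blue → {B}; color green → {D, F}; color yellow → {C, G}. Every edge joins two different colors.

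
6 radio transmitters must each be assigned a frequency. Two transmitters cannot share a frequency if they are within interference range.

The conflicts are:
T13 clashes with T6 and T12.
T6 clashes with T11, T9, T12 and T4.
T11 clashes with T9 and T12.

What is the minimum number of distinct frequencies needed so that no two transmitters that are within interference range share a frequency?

T6, T11, T12 are mutually in conflict, so at least 3 frequencies are needed.
A valid assignment using 3 frequencies: T13=2, T6=1, T11=2, T9=3, T12=3, T4=2. Every pair that conflicts lands in different frequencies.

3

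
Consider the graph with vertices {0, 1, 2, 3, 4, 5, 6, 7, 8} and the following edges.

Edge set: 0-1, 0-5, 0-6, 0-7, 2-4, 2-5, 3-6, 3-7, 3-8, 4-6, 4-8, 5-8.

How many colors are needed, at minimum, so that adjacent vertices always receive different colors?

The cycle 6-4-2-5-0-6 has odd length 5, so it cannot be 2-colored; at least 3 colors are needed.
One proper 3-coloring: 0=red, 1=blue, 2=green, 3=red, 4=red, 5=blue, 6=blue, 7=blue, 8=green. No two adjacent vertices share a color.

3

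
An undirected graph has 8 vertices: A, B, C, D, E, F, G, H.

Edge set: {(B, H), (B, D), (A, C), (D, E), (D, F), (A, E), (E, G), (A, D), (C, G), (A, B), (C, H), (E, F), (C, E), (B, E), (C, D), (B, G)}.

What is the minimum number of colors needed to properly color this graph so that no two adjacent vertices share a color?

A, C, D, E form a clique, so at least 4 colors are needed.
4 colors suffice: color 1 → {E, H}; color 2 → {D, G}; color 3 → {B, C, F}; color 4 → {A}. Every edge joins two different colors.

4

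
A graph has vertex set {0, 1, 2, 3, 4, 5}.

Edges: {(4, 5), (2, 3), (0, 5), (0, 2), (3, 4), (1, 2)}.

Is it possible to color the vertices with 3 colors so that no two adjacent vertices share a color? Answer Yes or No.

Yes

The chromatic number is 3. The cycle 4-3-2-0-5-4 has odd length 5, so it cannot be 2-colored; at least 3 colors are needed.
3 colors suffice: color a → {2, 5}; color b → {0, 1, 3}; color c → {4}.
That is already a proper 3-coloring.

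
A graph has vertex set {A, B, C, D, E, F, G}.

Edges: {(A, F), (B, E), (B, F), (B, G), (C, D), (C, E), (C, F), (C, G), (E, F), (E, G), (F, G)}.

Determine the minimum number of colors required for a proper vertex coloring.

4

B, E, F, G are mutually adjacent (a clique of size 4), so at least 4 colors are needed.
4 colors suffice: color 1 → {D, F}; color 2 → {A, G}; color 3 → {E}; color 4 → {B, C}. No two adjacent vertices share a color.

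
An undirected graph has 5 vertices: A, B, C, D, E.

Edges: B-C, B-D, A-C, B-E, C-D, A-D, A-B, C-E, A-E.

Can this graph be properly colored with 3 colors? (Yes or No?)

A, B, C, E form a clique, so at least 4 colors are needed.
So 3 colors are not enough.

No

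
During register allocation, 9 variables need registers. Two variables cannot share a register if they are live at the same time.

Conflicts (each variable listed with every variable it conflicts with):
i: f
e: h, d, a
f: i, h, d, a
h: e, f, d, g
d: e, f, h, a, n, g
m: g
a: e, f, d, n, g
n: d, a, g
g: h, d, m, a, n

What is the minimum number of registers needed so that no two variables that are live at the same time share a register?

d, a, n, g pairwise conflict, so at least 4 registers are needed.
4 registers suffice: i=1, e=2, f=2, h=3, d=1, m=1, a=3, n=4, g=2. Every pair that conflicts lands in different registers.

4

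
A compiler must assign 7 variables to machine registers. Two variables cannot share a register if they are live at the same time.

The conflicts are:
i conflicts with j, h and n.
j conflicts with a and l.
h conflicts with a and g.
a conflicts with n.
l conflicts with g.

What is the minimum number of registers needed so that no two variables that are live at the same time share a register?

3

The cycle g-h-i-j-l-g has odd length 5, so it cannot be 2-colored; at least 3 registers are needed.
3 registers suffice: i=1, j=2, h=2, a=1, l=3, n=2, g=1. No two conflicting variables share a register.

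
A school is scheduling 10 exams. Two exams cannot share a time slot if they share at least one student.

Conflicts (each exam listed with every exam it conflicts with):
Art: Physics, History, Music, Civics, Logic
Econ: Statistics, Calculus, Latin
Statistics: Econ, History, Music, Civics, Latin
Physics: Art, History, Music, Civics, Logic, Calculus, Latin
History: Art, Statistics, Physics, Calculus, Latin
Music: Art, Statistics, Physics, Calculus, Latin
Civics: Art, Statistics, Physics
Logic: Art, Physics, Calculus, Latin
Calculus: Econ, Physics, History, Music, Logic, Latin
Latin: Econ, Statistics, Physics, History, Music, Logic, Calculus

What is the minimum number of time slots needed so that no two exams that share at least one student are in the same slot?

4

Physics, Music, Calculus, Latin are mutually in conflict, so at least 4 time slots are needed.
4 time slots suffice: time slot 1 → {Statistics, Physics}; time slot 2 → {Art, Latin}; time slot 3 → {Civics, Calculus}; time slot 4 → {Econ, History, Music, Logic}. No two conflicting exams share a time slot.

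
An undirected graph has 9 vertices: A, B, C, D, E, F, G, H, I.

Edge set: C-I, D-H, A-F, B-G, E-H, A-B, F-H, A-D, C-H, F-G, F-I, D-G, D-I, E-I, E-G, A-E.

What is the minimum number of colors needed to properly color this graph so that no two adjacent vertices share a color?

F and I are adjacent, so at least 2 colors are needed.
One proper 2-coloring: A=blue, B=red, C=red, D=red, E=red, F=red, G=blue, H=blue, I=blue. No two adjacent vertices share a color.

2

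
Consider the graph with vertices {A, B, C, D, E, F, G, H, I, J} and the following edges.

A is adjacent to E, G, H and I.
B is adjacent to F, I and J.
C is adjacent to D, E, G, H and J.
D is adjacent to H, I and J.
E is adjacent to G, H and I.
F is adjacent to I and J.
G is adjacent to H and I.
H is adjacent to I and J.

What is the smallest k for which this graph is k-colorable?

A, E, G, H, I are pairwise adjacent (a clique of size 5), so at least 5 colors are needed.
5 colors suffice: A=4, B=3, C=4, D=3, E=5, F=2, G=3, H=2, I=1, J=1. Every edge joins two different colors.

5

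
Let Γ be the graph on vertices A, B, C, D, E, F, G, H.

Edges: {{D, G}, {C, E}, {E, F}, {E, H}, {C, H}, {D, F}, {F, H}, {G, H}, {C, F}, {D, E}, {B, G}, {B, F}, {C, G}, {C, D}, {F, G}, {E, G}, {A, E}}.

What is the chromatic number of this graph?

5

C, D, E, F, G form a clique, so at least 5 colors are needed.
A valid assignment using 5 colors: A=1, B=3, C=4, D=5, E=3, F=1, G=2, H=5. No two adjacent vertices share a color.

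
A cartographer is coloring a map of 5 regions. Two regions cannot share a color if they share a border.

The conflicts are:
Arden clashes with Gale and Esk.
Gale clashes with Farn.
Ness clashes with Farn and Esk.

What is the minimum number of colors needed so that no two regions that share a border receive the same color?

3

The cycle Ness-Farn-Gale-Arden-Esk-Ness has odd length 5, so it cannot be 2-colored; at least 3 colors are needed.
3 colors suffice: color 1 → {Gale, Esk}; color 2 → {Arden, Farn}; color 3 → {Ness}. No two conflicting regions share a color.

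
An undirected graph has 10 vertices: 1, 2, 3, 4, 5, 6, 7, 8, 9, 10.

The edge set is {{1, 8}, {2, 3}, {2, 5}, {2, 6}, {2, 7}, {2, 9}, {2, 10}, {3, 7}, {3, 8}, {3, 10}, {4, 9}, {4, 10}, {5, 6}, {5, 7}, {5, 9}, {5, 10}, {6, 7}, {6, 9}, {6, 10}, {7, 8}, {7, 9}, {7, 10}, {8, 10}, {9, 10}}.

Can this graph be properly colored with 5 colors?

No

2, 5, 6, 7, 9, 10 are mutually adjacent (a clique of size 6), so at least 6 colors are needed.
So 5 colors are not enough.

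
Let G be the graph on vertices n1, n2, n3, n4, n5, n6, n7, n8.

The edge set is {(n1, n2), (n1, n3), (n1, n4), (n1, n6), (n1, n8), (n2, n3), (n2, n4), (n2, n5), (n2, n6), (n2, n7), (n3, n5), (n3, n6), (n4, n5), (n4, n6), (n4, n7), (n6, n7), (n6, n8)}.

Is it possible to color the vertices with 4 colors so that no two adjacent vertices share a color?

Yes

The chromatic number is 4. n1, n2, n3, n6 form a clique, so at least 4 colors are needed.
4 colors suffice: color 1 → {n2, n8}; color 2 → {n5, n6}; color 3 → {n3, n4}; color 4 → {n1, n7}.
That is already a proper 4-coloring.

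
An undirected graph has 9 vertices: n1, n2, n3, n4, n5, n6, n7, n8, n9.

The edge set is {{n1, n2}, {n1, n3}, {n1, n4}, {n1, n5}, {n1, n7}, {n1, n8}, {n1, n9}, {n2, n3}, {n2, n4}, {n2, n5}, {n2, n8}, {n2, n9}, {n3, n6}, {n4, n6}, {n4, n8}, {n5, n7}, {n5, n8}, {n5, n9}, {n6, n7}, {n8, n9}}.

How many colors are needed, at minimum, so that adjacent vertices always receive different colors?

n1, n2, n5, n8, n9 form a clique, so at least 5 colors are needed.
A valid assignment using 5 colors: n1=red, n2=blue, n3=green, n4=green, n5=green, n6=red, n7=blue, n8=yellow, n9=purple. No two adjacent vertices share a color.

5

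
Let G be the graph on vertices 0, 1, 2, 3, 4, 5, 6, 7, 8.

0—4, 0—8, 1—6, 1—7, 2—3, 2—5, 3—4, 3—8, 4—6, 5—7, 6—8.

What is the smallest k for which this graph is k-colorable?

The cycle 7-1-6-8-3-2-5-7 has odd length 7, so it cannot be 2-colored; at least 3 colors are needed.
3 colors suffice: color a → {2, 4, 7, 8}; color b → {0, 3, 5, 6}; color c → {1}. Every edge joins two different colors.

3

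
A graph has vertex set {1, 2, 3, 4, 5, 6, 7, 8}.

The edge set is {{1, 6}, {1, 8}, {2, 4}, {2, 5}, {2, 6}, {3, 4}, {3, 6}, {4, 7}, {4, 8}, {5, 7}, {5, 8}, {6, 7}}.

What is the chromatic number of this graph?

3

The cycle 4-3-6-1-8-4 has odd length 5, so it cannot be 2-colored; at least 3 colors are needed.
3 colors suffice: color a → {4, 5, 6}; color b → {2, 3, 7, 8}; color c → {1}. Each edge has distinct colors on its endpoints.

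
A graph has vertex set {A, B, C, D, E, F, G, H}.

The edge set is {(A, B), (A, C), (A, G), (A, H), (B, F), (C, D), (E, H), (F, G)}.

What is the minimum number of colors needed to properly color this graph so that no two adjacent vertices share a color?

B and F are adjacent, so at least 2 colors are needed.
A valid assignment using 2 colors: A=1, B=2, C=2, D=1, E=1, F=1, G=2, H=2. Every edge joins two different colors.

2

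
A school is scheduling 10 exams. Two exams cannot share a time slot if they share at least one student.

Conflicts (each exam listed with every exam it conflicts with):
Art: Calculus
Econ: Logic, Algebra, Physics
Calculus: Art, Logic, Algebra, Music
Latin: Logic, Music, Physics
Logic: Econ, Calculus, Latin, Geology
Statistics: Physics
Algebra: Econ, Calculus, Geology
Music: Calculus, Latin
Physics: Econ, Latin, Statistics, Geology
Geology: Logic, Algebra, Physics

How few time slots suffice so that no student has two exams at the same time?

2

Calculus and Logic conflict, so at least 2 time slots are needed.
Using 2 time slots: Art=2, Econ=1, Calculus=1, Latin=1, Logic=2, Statistics=1, Algebra=2, Music=2, Physics=2, Geology=1. No two conflicting exams share a time slot.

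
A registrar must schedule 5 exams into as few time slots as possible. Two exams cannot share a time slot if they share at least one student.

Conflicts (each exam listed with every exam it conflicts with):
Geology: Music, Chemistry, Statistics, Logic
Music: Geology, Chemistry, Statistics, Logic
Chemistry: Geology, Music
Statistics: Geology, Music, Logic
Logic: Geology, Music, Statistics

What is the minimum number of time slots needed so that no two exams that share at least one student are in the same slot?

4

Geology, Music, Statistics, Logic are mutually in conflict, so at least 4 time slots are needed.
Using 4 time slots: Geology=1, Music=2, Chemistry=3, Statistics=4, Logic=3. Each listed conflict is separated.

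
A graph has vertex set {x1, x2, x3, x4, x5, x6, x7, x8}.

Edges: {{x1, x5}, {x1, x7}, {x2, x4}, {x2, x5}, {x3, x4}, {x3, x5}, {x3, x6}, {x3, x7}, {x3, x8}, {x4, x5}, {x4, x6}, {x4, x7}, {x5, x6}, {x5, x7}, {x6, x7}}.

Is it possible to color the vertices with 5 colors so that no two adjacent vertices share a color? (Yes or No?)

The chromatic number is 5. x3, x4, x5, x6, x7 are pairwise adjacent (a clique of size 5), so at least 5 colors are needed.
5 colors suffice: color R → {x5, x8}; color B → {x1, x2, x3}; color G → {x4}; color Y → {x7}; color P → {x6}.
That is already a proper 5-coloring.

Yes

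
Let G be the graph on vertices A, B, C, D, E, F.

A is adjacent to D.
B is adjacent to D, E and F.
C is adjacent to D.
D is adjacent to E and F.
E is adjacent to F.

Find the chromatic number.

4

B, D, E, F form a clique, so at least 4 colors are needed.
4 colors suffice: color red → {D}; color blue → {A, B, C}; color green → {E}; color yellow → {F}. Each edge has distinct colors on its endpoints.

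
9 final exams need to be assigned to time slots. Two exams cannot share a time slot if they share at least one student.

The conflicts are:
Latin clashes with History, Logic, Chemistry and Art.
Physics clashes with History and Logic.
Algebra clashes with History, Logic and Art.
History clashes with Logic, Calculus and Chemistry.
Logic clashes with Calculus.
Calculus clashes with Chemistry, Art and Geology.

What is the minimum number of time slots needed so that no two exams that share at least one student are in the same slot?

Latin, History, Logic pairwise conflict, so at least 3 time slots are needed.
3 time slots suffice: time slot 1 → {History, Art, Geology}; time slot 2 → {Logic, Chemistry}; time slot 3 → {Latin, Physics, Algebra, Calculus}. Every pair that conflicts lands in different time slots.

3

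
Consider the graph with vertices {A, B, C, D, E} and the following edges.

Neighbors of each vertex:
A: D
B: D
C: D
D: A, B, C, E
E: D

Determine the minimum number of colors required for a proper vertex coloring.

2

B and D are adjacent, so at least 2 colors are needed.
2 colors suffice: A=2, B=2, C=2, D=1, E=2. Every edge joins two different colors.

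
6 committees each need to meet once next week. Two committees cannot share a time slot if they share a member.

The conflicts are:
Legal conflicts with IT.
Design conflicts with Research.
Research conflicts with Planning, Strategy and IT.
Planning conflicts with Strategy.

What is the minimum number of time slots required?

Research, Planning, Strategy are mutually in conflict, so at least 3 time slots are needed.
3 time slots suffice: time slot 1 → {Legal, Research}; time slot 2 → {Design, Planning, IT}; time slot 3 → {Strategy}. Every pair that conflicts lands in different time slots.

3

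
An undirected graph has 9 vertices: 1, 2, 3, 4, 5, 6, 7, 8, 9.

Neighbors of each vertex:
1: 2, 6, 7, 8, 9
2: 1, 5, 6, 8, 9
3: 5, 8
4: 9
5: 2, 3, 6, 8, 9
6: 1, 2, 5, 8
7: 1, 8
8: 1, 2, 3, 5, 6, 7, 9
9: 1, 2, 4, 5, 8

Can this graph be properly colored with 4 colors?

Yes

The chromatic number is 4. 2, 5, 6, 8 form a clique, so at least 4 colors are needed.
4 colors suffice: 1=blue, 2=yellow, 3=green, 4=red, 5=blue, 6=green, 7=green, 8=red, 9=green.
That is already a proper 4-coloring.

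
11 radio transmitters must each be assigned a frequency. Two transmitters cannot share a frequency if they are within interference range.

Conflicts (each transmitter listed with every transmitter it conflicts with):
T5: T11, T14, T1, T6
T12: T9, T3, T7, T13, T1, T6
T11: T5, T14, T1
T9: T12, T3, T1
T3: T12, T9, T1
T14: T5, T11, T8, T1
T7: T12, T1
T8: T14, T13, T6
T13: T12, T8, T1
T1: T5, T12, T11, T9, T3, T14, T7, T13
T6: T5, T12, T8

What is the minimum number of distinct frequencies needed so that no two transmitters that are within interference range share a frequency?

T5, T11, T14, T1 all conflict with each other, so at least 4 frequencies are needed.
4 frequencies suffice: frequency 1 → {T8, T1}; frequency 2 → {T5, T12}; frequency 3 → {T3, T14, T7, T13, T6}; frequency 4 → {T11, T9}. No two conflicting transmitters share a frequency.

4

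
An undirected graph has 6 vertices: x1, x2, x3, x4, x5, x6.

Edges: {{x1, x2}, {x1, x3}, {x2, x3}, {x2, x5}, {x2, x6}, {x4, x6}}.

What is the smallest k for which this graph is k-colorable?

x1, x2, x3 are mutually adjacent, so at least 3 colors are needed.
One proper 3-coloring: x1=blue, x2=red, x3=green, x4=red, x5=blue, x6=blue. Every edge joins two different colors.

3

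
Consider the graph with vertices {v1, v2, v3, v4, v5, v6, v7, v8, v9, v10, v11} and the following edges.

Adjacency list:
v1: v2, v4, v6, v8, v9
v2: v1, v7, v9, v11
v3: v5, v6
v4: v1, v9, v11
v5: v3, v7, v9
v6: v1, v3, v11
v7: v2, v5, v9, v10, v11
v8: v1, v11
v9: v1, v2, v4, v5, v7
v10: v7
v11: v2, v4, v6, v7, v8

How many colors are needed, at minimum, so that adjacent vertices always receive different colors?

3

v1, v2, v9 are mutually adjacent, so at least 3 colors are needed.
3 colors suffice: color 1 → {v1, v3, v7}; color 2 → {v9, v10, v11}; color 3 → {v2, v4, v5, v6, v8}. Every edge joins two different colors.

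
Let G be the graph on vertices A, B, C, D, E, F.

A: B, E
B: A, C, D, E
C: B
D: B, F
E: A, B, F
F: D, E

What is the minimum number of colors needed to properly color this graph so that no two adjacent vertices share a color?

A, B, E are mutually adjacent, so at least 3 colors are needed.
3 colors suffice: color 1 → {B, F}; color 2 → {C, D, E}; color 3 → {A}. Each edge has distinct colors on its endpoints.

3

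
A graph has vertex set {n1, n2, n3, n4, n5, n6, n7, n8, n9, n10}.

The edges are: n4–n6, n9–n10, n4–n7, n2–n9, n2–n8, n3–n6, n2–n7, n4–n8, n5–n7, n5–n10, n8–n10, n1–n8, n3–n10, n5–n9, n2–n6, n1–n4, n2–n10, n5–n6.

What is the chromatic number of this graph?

3

n1, n4, n8 form a triangle, so at least 3 colors are needed.
A valid assignment using 3 colors: n1=B, n2=R, n3=R, n4=R, n5=R, n6=B, n7=B, n8=G, n9=G, n10=B. Every edge joins two different colors.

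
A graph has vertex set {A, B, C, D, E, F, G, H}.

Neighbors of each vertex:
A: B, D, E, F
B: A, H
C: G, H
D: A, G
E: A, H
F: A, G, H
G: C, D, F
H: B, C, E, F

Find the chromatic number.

2

F and H are adjacent, so at least 2 colors are needed.
2 colors suffice: color 1 → {A, G, H}; color 2 → {B, C, D, E, F}. Each edge has distinct colors on its endpoints.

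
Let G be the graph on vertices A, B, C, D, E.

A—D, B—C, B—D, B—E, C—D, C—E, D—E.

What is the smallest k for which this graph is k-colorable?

4

B, C, D, E form a clique, so at least 4 colors are needed.
4 colors suffice: color 1 → {D}; color 2 → {A, B}; color 3 → {E}; color 4 → {C}. Each edge has distinct colors on its endpoints.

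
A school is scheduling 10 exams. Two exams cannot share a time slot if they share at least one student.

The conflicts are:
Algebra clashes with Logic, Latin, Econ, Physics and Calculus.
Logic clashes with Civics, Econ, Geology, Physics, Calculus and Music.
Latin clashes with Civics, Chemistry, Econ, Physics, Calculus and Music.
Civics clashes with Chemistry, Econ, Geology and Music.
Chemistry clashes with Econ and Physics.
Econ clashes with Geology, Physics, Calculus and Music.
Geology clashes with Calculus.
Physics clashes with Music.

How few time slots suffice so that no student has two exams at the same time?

Logic, Econ, Geology, Calculus all conflict with each other, so at least 4 time slots are needed.
4 time slots suffice: time slot 1 → {Econ}; time slot 2 → {Logic, Latin}; time slot 3 → {Civics, Physics, Calculus}; time slot 4 → {Algebra, Chemistry, Geology, Music}. Every pair that conflicts lands in different time slots.

4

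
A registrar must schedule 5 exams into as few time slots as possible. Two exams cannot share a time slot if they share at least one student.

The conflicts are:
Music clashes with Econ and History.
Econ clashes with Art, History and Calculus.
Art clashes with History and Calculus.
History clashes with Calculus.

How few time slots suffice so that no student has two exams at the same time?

Econ, Art, History, Calculus pairwise conflict, so at least 4 time slots are needed.
A valid assignment using 4 time slots: Music=3, Econ=1, Art=3, History=2, Calculus=4. Each listed conflict is separated.

4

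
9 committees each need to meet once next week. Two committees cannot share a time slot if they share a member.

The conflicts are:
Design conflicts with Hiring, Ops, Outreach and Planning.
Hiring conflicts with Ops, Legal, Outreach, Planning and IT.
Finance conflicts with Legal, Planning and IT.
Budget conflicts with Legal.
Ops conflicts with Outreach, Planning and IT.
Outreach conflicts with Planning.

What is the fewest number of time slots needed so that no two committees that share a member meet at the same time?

5

Design, Hiring, Ops, Outreach, Planning are mutually in conflict, so at least 5 time slots are needed.
5 time slots suffice: time slot 1 → {Hiring, Finance, Budget}; time slot 2 → {Legal, Planning, IT}; time slot 3 → {Ops}; time slot 4 → {Design}; time slot 5 → {Outreach}. Every pair that conflicts lands in different time slots.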